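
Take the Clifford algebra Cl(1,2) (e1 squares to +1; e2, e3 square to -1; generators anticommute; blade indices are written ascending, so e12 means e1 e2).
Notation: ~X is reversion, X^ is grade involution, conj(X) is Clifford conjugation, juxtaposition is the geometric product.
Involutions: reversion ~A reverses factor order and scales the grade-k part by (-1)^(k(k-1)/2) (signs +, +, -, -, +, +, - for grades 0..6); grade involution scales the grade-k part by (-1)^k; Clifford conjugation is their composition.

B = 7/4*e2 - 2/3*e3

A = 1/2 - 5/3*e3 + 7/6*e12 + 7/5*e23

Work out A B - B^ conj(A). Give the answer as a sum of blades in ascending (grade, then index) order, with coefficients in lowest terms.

first term: -10/9 - 49/24*e1 + 217/120*e2 + 127/60*e3 + 35/12*e23 - 7/9*e123
second term: -10/9 + 49/24*e1 - 217/120*e2 - 127/60*e3 - 35/12*e23 - 7/9*e123
Answer: -49/12*e1 + 217/60*e2 + 127/30*e3 + 35/6*e23


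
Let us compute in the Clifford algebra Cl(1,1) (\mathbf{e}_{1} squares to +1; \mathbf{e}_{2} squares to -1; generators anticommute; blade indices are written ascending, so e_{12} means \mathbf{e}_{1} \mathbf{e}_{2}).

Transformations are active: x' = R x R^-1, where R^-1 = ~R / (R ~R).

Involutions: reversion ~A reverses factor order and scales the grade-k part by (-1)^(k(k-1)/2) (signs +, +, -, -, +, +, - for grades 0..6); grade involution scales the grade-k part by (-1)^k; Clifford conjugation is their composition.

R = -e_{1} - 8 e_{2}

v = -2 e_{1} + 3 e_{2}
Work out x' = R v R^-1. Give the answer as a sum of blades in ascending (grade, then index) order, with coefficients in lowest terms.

~R = -e_{1} - 8 e_{2}, and R ~R = -63, so R^-1 = ~R / (-63).
R v = 26 - 19 e_{12}
Answer: \frac{178}{63} e_{1} + \frac{227}{63} e_{2}


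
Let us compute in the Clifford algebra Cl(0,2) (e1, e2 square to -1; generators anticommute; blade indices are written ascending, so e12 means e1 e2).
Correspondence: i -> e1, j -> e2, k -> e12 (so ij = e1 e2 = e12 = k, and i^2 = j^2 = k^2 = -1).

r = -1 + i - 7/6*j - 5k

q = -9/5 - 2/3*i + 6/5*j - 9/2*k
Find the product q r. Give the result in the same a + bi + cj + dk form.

In blades: q = -9/5 - 2/3*e1 + 6/5*e2 - 9/2*e12, r = -1 + e1 - 7/6*e2 - 5*e12.
Distribute q over r term by term (generator squares from the signature, products reordered to ascending indices): (-9/5)*r = 9/5 - 9/5*e1 + 21/10*e2 + 9*e12; (-2/3*e1)*r = 2/3 + 2/3*e1 - 10/3*e2 + 7/9*e12; (6/5*e2)*r = 7/5 - 6*e1 - 6/5*e2 - 6/5*e12; (-9/2*e12)*r = -45/2 - 21/4*e1 - 9/2*e2 + 9/2*e12.
Sum: -559/30 - 743/60*e1 - 104/15*e2 + 1177/90*e12; translating back through the correspondence:
Answer: -559/30 - 743/60*i - 104/15*j + 1177/90*k


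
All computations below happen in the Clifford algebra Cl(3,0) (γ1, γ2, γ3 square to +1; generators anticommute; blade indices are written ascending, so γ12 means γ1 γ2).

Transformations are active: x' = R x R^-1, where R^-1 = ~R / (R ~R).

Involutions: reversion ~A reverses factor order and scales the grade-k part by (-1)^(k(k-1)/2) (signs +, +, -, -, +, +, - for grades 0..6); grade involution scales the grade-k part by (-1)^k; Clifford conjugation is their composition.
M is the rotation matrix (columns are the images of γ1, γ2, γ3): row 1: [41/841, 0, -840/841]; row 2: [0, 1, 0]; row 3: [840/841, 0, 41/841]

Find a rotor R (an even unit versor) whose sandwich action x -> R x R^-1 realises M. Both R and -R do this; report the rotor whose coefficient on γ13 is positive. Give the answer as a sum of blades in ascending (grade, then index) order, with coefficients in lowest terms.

Method: write R = a + b12*γ12 + b13*γ13 + b23*γ23 with a^2 + b12^2 + b13^2 + b23^2 = 1 (so R^-1 = ~R). Expanding the columns R e_j ~R gives tr M = 4a^2 - 1 and, from the antisymmetric part, M21 - M12 = -4a*b12, M13 - M31 = 4a*b13, M32 - M23 = -4a*b23.
Here tr M = 923/841, so a^2 = (1 + tr M)/4 = 441/841 and a = ±21/29. Taking a = 21/29: M21 - M12 = 0, M13 - M31 = -1680/841, M32 - M23 = 0, giving b12 = 0, b13 = -20/29, b23 = 0, i.e. R = 21/29 - 20/29*γ13.
Its γ13 coefficient is negative, so report the other preimage -R.
Answer: -21/29 + 20/29*γ13. Why the constraint matters: R and -R act identically through the sandwich — M has trace 923/841 either way — so only the sign condition on γ13 picks one of the two preimages.


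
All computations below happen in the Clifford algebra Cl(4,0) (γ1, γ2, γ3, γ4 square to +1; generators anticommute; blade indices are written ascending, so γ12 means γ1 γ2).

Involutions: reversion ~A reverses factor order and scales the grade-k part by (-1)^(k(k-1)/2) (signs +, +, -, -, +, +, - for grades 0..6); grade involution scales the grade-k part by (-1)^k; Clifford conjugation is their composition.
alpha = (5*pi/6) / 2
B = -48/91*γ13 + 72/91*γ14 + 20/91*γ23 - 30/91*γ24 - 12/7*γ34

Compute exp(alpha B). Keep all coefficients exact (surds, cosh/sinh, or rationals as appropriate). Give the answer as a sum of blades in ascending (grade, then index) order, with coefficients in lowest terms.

B^2 term by term: the squares give (-48/91)^2*(γ13)^2 + (72/91)^2*(γ14)^2 + (20/91)^2*(γ23)^2 + (-30/91)^2*(γ24)^2 + (-12/7)^2*(γ34)^2 = 2304/8281*(-1) + 5184/8281*(-1) + 400/8281*(-1) + 900/8281*(-1) + 144/49*(-1) = -4 (each basis 2-blade squares to minus the product of its generators' squares); cross terms between blades sharing an index anticommute and cancel; the commuting (index-disjoint) pairs give grade-4 terms 2*c*c'*(blade product), which cancel blade by blade — γ1234: -2880/8281 + 2880/8281 = 0 — confirming B is simple. So B^2 = -4.
B^2 = -4 — a negative square means the series sums to a rotation: l = 2, alpha*l = 5*pi/6, so exp(alpha B) = cos(5*pi/6) + (sin(5*pi/6)/2)*B = -sqrt(3)/2 + (1/4)*B.
Answer: -sqrt(3)/2 - 12/91*γ13 + 18/91*γ14 + 5/91*γ23 - 15/182*γ24 - 3/7*γ34


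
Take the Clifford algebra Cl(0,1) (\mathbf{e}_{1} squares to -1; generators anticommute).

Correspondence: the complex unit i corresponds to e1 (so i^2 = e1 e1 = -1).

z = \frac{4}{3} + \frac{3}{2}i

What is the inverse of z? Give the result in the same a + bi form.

In blades: z = \frac{4}{3} + \frac{3}{2} e_{1}.
With qbar = \frac{4}{3} - \frac{3}{2} e_{1} (scalar fixed, mapped units negated), z qbar = \frac{145}{36} (the sum of squared coefficients), so z^-1 = qbar / (\frac{145}{36}) = \frac{48}{145} - \frac{54}{145} e_{1}; translating back:
Answer: \frac{48}{145} - \frac{54}{145}i


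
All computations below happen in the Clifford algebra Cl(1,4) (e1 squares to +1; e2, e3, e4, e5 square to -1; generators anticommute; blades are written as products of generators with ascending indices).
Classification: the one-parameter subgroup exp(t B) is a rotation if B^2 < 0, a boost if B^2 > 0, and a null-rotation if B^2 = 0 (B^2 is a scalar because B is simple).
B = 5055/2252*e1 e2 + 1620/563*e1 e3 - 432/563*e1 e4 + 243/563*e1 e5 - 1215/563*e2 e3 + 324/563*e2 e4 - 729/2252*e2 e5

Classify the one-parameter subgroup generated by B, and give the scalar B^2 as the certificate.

B^2 term by term: the squares give (5055/2252)^2*(e1 e2)^2 + (1620/563)^2*(e1 e3)^2 + (-432/563)^2*(e1 e4)^2 + (243/563)^2*(e1 e5)^2 + (-1215/563)^2*(e2 e3)^2 + (324/563)^2*(e2 e4)^2 + (-729/2252)^2*(e2 e5)^2 = 25553025/5071504*(+1) + 2624400/316969*(+1) + 186624/316969*(+1) + 59049/316969*(+1) + 1476225/316969*(-1) + 104976/316969*(-1) + 531441/5071504*(-1) = 9 (each basis 2-blade squares to minus the product of its generators' squares); cross terms between blades sharing an index anticommute and cancel; the commuting (index-disjoint) pairs give grade-4 terms 2*c*c'*(blade product), which cancel blade by blade — e1 e2 e3 e4: -1049760/316969 + 1049760/316969 = 0; e1 e2 e3 e5: 590490/316969 - 590490/316969 = 0; e1 e2 e4 e5: -157464/316969 + 157464/316969 = 0 — confirming B is simple. So B^2 = 9.
Answer: boost, certificate B^2 = 9. The class reads off the invariant scalar 9 directly.


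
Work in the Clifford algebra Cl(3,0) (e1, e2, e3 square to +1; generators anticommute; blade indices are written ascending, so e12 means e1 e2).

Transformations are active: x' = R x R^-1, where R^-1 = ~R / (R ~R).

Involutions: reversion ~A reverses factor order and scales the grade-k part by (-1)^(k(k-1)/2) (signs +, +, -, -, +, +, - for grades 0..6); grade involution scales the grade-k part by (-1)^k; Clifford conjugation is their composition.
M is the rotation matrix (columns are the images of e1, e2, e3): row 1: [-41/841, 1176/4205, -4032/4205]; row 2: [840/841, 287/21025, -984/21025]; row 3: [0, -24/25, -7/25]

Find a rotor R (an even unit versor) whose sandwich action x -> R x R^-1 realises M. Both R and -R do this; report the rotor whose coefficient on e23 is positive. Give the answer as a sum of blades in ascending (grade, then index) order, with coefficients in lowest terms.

Method: write R = a + b12*e12 + b13*e13 + b23*e23 with a^2 + b12^2 + b13^2 + b23^2 = 1 (so R^-1 = ~R). Expanding the columns R e_j ~R gives tr M = 4a^2 - 1 and, from the antisymmetric part, M21 - M12 = -4a*b12, M13 - M31 = 4a*b13, M32 - M23 = -4a*b23.
Here tr M = -265/841, so a^2 = (1 + tr M)/4 = 144/841 and a = ±12/29. Taking a = 12/29: M21 - M12 = 3024/4205, M13 - M31 = -4032/4205, M32 - M23 = -768/841, giving b12 = -63/145, b13 = -84/145, b23 = 16/29, i.e. R = 12/29 - 63/145*e12 - 84/145*e13 + 16/29*e23.
Its e23 coefficient is already positive.
Answer: 12/29 - 63/145*e12 - 84/145*e13 + 16/29*e23. Key observation: the double cover Spin(3) -> SO(3) sends R and -R to the same matrix (trace -265/841 here), so the stated sign of the e23 coefficient is what selects one sheet.


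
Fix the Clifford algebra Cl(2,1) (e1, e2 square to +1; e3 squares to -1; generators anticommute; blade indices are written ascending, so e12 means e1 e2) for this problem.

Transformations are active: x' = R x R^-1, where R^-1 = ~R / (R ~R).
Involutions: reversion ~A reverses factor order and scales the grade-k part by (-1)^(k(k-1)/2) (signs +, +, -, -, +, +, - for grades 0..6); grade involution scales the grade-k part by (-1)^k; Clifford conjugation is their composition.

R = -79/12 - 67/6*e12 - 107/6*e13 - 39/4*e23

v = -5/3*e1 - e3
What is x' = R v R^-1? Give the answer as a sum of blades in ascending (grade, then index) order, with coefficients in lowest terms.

~R = -79/12 + 67/6*e12 + 107/6*e13 + 39/4*e23, and R ~R = -4411/18, so R^-1 = ~R / (-4411/18).
R v = -247/36*e1 - 1021/36*e2 - 833/36*e3 + 329/12*e123
Answer: -1063/1203*e1 + 11869/4812*e2 + 10853/4812*e3


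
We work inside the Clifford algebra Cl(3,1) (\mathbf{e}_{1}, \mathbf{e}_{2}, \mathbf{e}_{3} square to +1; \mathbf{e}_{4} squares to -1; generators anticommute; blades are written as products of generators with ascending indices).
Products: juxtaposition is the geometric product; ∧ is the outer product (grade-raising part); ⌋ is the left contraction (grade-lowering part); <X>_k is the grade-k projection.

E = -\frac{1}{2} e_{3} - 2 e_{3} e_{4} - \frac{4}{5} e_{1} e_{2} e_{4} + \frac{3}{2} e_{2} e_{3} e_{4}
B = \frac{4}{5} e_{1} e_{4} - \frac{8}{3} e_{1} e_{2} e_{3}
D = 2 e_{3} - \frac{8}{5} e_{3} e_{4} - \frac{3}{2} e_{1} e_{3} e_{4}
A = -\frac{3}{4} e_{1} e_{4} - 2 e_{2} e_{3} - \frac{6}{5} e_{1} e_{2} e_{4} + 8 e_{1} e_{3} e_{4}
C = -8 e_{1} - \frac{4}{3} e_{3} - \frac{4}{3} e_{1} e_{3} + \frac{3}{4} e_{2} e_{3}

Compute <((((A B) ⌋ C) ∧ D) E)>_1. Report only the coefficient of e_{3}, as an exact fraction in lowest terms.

step 1: -\frac{3}{5} - \frac{16}{3} e_{1} + \frac{24}{25} e_{2} - \frac{32}{5} e_{3} + \frac{64}{3} e_{2} e_{4} + \frac{16}{5} e_{3} e_{4} - 2 e_{2} e_{3} e_{4} - \frac{8}{5} e_{1} e_{2} e_{3} e_{4}
step 2: \frac{256}{5} - \frac{56}{15} e_{1} + \frac{24}{5} e_{2} + \frac{1942}{225} e_{3} + \frac{4}{5} e_{1} e_{3} - \frac{9}{20} e_{2} e_{3}
step 3: \frac{512}{5} e_{3} - \frac{112}{15} e_{1} e_{3} + \frac{48}{5} e_{2} e_{3} - \frac{2048}{25} e_{3} e_{4} - \frac{5312}{75} e_{1} e_{3} e_{4} - \frac{192}{25} e_{2} e_{3} e_{4} + \frac{36}{5} e_{1} e_{2} e_{3} e_{4}
step 4: \frac{2528}{25} + \frac{11714}{75} e_{1} - \frac{2808}{25} e_{2} - \frac{144}{25} e_{3} - \frac{6504}{25} e_{4} - \frac{3016}{25} e_{1} e_{2} + \frac{768}{125} e_{1} e_{3} - \frac{512}{25} e_{1} e_{4} - \frac{21248}{375} e_{2} e_{3} - \frac{4416}{25} e_{2} e_{4} - \frac{8192}{125} e_{1} e_{2} e_{3} + \frac{74}{5} e_{1} e_{2} e_{4} + \frac{192}{25} e_{1} e_{3} e_{4} + \frac{448}{75} e_{2} e_{3} e_{4} - \frac{2048}{25} e_{1} e_{2} e_{3} e_{4}
step 5: \frac{11714}{75} e_{1} - \frac{2808}{25} e_{2} - \frac{144}{25} e_{3} - \frac{6504}{25} e_{4}
Answer: -\frac{144}{25}


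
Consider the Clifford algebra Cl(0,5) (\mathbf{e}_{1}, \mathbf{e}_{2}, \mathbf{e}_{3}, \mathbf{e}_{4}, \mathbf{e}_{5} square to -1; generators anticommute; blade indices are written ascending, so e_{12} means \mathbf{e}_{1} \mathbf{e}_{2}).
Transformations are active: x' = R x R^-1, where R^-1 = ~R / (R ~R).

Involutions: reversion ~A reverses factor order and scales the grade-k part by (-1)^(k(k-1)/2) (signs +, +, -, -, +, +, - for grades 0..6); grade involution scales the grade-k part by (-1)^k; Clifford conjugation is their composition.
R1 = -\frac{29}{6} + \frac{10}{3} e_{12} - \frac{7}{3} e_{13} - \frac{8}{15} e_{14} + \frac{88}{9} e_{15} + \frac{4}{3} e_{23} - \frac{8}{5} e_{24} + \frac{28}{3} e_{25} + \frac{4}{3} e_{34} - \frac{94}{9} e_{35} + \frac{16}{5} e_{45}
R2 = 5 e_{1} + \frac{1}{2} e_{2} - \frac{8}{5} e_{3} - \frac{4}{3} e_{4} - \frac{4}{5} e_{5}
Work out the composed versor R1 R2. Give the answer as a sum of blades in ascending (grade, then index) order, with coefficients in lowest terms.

Distribute over the terms of R2 (each basis-blade product reordered to ascending indices, repeated generators contracted through their squares):
R1 (5 e_{1}) = -\frac{145}{6} e_{1} + \frac{50}{3} e_{2} - \frac{35}{3} e_{3} - \frac{8}{3} e_{4} + \frac{440}{9} e_{5} + \frac{20}{3} e_{123} - 8 e_{124} + \frac{140}{3} e_{125} + \frac{20}{3} e_{134} - \frac{470}{9} e_{135} + 16 e_{145}
R1 (\frac{1}{2} e_{2}) = -\frac{5}{3} e_{1} - \frac{29}{12} e_{2} + \frac{2}{3} e_{3} - \frac{4}{5} e_{4} + \frac{14}{3} e_{5} + \frac{7}{6} e_{123} + \frac{4}{15} e_{124} - \frac{44}{9} e_{125} + \frac{2}{3} e_{234} - \frac{47}{9} e_{235} + \frac{8}{5} e_{245}
R1 (-\frac{8}{5} e_{3}) = -\frac{56}{15} e_{1} + \frac{32}{15} e_{2} + \frac{116}{15} e_{3} - \frac{32}{15} e_{4} + \frac{752}{45} e_{5} - \frac{16}{3} e_{123} - \frac{64}{75} e_{134} + \frac{704}{45} e_{135} - \frac{64}{25} e_{234} + \frac{224}{15} e_{235} - \frac{128}{25} e_{345}
R1 (-\frac{4}{3} e_{4}) = -\frac{32}{45} e_{1} - \frac{32}{15} e_{2} + \frac{16}{9} e_{3} + \frac{58}{9} e_{4} - \frac{64}{15} e_{5} - \frac{40}{9} e_{124} + \frac{28}{9} e_{134} + \frac{352}{27} e_{145} - \frac{16}{9} e_{234} + \frac{112}{9} e_{245} - \frac{376}{27} e_{345}
R1 (-\frac{4}{5} e_{5}) = \frac{352}{45} e_{1} + \frac{112}{15} e_{2} - \frac{376}{45} e_{3} + \frac{64}{25} e_{4} + \frac{58}{15} e_{5} - \frac{8}{3} e_{125} + \frac{28}{15} e_{135} + \frac{32}{75} e_{145} - \frac{16}{15} e_{235} + \frac{32}{25} e_{245} - \frac{16}{15} e_{345}
Summing the partial products and collecting blades:
Answer: -\frac{2021}{90} e_{1} + \frac{1303}{60} e_{2} - \frac{443}{45} e_{3} + \frac{766}{225} e_{4} + \frac{1048}{15} e_{5} + \frac{5}{2} e_{123} - \frac{548}{45} e_{124} + \frac{352}{9} e_{125} + \frac{2008}{225} e_{134} - \frac{1562}{45} e_{135} + \frac{19888}{675} e_{145} - \frac{826}{225} e_{234} + \frac{389}{45} e_{235} + \frac{3448}{225} e_{245} - \frac{13576}{675} e_{345}


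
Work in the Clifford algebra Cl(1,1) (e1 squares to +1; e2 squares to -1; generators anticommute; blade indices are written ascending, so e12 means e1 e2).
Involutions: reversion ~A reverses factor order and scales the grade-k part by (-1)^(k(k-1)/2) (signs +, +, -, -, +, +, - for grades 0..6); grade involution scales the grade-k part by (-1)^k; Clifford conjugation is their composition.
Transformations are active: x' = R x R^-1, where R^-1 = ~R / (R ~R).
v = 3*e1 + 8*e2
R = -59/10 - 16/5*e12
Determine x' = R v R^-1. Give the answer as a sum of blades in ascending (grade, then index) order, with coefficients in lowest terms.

~R = -59/10 + 16/5*e12, and R ~R = 2457/100, so R^-1 = ~R / (2457/100).
R v = 79/10*e1 - 188/5*e2
Answer: -16693/2457*e1 + 24712/2457*e2


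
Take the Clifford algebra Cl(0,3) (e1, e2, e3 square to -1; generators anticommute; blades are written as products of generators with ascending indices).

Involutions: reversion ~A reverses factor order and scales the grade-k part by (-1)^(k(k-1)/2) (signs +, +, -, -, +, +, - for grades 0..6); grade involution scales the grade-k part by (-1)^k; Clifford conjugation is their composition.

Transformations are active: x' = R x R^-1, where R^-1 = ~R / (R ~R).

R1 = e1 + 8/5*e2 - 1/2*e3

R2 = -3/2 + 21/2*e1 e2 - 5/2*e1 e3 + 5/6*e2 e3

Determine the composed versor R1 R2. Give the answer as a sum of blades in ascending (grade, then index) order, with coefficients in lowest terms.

Distribute over the terms of R1 (each basis-blade product reordered to ascending indices, repeated generators contracted through their squares):
(e1) R2 = -3/2*e1 - 21/2*e2 + 5/2*e3 + 5/6*e1 e2 e3
(8/5*e2) R2 = 84/5*e1 - 12/5*e2 - 4/3*e3 + 4*e1 e2 e3
(-1/2*e3) R2 = 5/4*e1 - 5/12*e2 + 3/4*e3 - 21/4*e1 e2 e3
Summing the partial products and collecting blades:
Answer: 331/20*e1 - 799/60*e2 + 23/12*e3 - 5/12*e1 e2 e3


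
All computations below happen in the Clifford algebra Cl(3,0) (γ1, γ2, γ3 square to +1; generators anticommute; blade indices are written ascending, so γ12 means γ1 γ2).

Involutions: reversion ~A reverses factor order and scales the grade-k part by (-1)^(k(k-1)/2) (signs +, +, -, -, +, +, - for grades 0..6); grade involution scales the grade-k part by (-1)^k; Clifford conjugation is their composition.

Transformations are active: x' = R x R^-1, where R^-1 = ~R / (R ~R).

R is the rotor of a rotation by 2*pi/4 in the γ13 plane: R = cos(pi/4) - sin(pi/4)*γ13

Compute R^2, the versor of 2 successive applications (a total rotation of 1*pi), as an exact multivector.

Rotor phase runs at HALF the rotation angle; powers of one rotor simply add phase, so after 2 steps in γ13 the phase is 2*pi/4 = pi/2 and R^2 = cos(pi/2) - sin(pi/2)*γ13.
cos(pi/2) = 0 and sin(pi/2) = 1, so R^2 = -γ13. The net rotation is 1*pi; the rotor keeps the half-angle phase exactly.
Answer: -γ13


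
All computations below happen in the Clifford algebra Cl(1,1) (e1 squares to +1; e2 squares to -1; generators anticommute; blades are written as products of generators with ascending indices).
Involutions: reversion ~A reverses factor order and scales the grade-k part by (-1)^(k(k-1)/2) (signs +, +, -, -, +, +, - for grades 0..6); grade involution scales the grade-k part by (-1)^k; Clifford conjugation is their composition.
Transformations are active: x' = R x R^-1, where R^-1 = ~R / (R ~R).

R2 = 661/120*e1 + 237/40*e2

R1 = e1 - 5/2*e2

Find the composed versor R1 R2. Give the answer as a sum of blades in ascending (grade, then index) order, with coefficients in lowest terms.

Distribute over the terms of R1 (each basis-blade product reordered to ascending indices, repeated generators contracted through their squares):
(e1) R2 = 661/120 + 237/40*e1 e2
(-5/2*e2) R2 = 237/16 + 661/48*e1 e2
Summing the partial products and collecting blades:
Answer: 4877/240 + 4727/240*e1 e2


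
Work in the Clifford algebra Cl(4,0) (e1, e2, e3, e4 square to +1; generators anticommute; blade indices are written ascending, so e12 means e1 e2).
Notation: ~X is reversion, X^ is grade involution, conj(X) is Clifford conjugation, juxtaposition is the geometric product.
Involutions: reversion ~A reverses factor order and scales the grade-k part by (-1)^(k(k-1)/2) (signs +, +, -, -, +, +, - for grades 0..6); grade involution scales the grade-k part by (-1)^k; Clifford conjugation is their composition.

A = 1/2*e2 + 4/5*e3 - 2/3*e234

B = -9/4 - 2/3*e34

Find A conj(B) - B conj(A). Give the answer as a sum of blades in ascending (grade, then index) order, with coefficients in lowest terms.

first term: -49/72*e2 - 9/5*e3 + 8/15*e4 + 11/6*e234
second term: 49/72*e2 + 9/5*e3 - 8/15*e4 + 11/6*e234
Answer: -49/36*e2 - 18/5*e3 + 16/15*e4


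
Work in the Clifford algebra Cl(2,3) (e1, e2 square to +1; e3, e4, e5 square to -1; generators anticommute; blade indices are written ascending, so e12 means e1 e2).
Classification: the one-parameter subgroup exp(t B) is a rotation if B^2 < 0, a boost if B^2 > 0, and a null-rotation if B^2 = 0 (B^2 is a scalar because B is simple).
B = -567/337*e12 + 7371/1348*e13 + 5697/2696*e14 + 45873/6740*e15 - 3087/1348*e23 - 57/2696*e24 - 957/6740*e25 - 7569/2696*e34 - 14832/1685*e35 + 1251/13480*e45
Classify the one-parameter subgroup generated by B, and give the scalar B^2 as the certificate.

B^2 term by term: the squares give (-567/337)^2*(e12)^2 + (7371/1348)^2*(e13)^2 + (5697/2696)^2*(e14)^2 + (45873/6740)^2*(e15)^2 + (-3087/1348)^2*(e23)^2 + (-57/2696)^2*(e24)^2 + (-957/6740)^2*(e25)^2 + (-7569/2696)^2*(e34)^2 + (-14832/1685)^2*(e35)^2 + (1251/13480)^2*(e45)^2 = 321489/113569*(-1) + 54331641/1817104*(+1) + 32455809/7268416*(+1) + 2104332129/45427600*(+1) + 9529569/1817104*(+1) + 3249/7268416*(+1) + 915849/45427600*(+1) + 57289761/7268416*(-1) + 219988224/2839225*(-1) + 1565001/181710400*(-1) = -9/4 (each basis 2-blade squares to minus the product of its generators' squares); cross terms between blades sharing an index anticommute and cancel; the commuting (index-disjoint) pairs give grade-4 terms 2*c*c'*(blade product), which cancel blade by blade — e1234: 4291623/454276 + 420147/1817104 - 17586639/1817104 = 0; e1235: 16819488/567845 + 7054047/4542760 - 141609951/4542760 = 0; e1245: -709317/2271380 + 5452029/9085520 - 2614761/9085520 = 0; e1345: 9221121/9085520 + 21124476/567845 - 347212737/9085520 = 0; e2345: -3861837/9085520 - 211356/567845 + 7243533/9085520 = 0 — confirming B is simple. So B^2 = -9/4.
Answer: rotation, certificate B^2 = -9/4. B^2 = -9/4 is basis-independent, so its sign is the whole story.


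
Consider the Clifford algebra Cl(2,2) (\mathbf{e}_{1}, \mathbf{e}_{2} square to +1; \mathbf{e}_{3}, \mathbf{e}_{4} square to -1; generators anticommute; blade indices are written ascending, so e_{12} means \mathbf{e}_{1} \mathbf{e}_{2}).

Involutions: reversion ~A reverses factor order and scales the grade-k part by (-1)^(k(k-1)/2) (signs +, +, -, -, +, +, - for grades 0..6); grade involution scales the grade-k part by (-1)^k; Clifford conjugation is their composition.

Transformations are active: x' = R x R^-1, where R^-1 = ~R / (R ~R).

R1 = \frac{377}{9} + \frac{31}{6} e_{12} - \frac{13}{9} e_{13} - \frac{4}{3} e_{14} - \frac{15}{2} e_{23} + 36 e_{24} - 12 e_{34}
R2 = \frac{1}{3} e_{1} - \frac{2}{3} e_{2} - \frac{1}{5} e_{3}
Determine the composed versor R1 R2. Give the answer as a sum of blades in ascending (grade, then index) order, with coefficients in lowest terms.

Distribute over the terms of R2 (each basis-blade product reordered to ascending indices, repeated generators contracted through their squares):
R1 (\frac{1}{3} e_{1}) = \frac{377}{27} e_{1} - \frac{31}{18} e_{2} + \frac{13}{27} e_{3} + \frac{4}{9} e_{4} - \frac{5}{2} e_{123} + 12 e_{124} - 4 e_{134}
R1 (-\frac{2}{3} e_{2}) = -\frac{31}{9} e_{1} - \frac{754}{27} e_{2} - 5 e_{3} + 24 e_{4} - \frac{26}{27} e_{123} - \frac{8}{9} e_{124} + 8 e_{234}
R1 (-\frac{1}{5} e_{3}) = -\frac{13}{45} e_{1} - \frac{3}{2} e_{2} - \frac{377}{45} e_{3} + \frac{12}{5} e_{4} - \frac{31}{30} e_{123} - \frac{4}{15} e_{134} + \frac{36}{5} e_{234}
Summing the partial products and collecting blades:
Answer: \frac{1381}{135} e_{1} - \frac{841}{27} e_{2} - \frac{1741}{135} e_{3} + \frac{1208}{45} e_{4} - \frac{607}{135} e_{123} + \frac{100}{9} e_{124} - \frac{64}{15} e_{134} + \frac{76}{5} e_{234}


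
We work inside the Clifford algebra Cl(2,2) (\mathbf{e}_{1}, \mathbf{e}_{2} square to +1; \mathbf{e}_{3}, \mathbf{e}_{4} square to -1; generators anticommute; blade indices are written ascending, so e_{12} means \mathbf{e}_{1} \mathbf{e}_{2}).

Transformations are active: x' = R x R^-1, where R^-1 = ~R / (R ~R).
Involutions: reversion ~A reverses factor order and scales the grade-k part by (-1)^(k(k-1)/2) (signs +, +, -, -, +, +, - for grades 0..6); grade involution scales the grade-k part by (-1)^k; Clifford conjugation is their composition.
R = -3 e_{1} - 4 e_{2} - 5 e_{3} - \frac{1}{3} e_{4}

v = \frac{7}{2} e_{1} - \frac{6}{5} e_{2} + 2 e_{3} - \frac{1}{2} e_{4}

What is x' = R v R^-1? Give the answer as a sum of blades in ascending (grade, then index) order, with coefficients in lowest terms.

~R = -3 e_{1} - 4 e_{2} - 5 e_{3} - \frac{1}{3} e_{4}, and R ~R = -\frac{1}{9}, so R^-1 = ~R / (-\frac{1}{9}).
R v = \frac{62}{15} + \frac{88}{5} e_{12} + \frac{23}{2} e_{13} + \frac{8}{3} e_{14} - 14 e_{23} + \frac{8}{5} e_{24} + \frac{19}{6} e_{34}
Answer: \frac{2197}{10} e_{1} + \frac{1494}{5} e_{2} + 370 e_{3} + \frac{253}{10} e_{4}


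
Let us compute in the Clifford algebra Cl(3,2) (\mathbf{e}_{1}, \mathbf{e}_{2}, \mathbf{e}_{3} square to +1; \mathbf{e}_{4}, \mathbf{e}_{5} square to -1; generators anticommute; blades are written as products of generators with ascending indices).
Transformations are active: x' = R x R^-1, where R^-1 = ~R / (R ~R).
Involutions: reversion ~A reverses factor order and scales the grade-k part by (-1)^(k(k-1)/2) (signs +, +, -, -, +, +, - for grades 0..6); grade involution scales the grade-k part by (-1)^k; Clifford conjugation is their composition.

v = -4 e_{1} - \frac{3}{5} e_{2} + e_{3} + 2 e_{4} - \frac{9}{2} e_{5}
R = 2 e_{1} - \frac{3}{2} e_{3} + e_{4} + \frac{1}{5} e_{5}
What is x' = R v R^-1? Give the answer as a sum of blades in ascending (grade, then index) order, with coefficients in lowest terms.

~R = 2 e_{1} - \frac{3}{2} e_{3} + e_{4} + \frac{1}{5} e_{5}, and R ~R = \frac{521}{100}, so R^-1 = ~R / (\frac{521}{100}).
R v = -\frac{53}{5} - \frac{6}{5} e_{1} e_{2} - 4 e_{1} e_{3} + 8 e_{1} e_{4} - \frac{41}{5} e_{1} e_{5} - \frac{9}{10} e_{2} e_{3} + \frac{3}{5} e_{2} e_{4} + \frac{3}{25} e_{2} e_{5} - 4 e_{3} e_{4} + \frac{131}{20} e_{3} e_{5} - \frac{49}{10} e_{4} e_{5}
Answer: -\frac{2156}{521} e_{1} + \frac{3}{5} e_{2} + \frac{2659}{521} e_{3} - \frac{3162}{521} e_{4} + \frac{3841}{1042} e_{5}


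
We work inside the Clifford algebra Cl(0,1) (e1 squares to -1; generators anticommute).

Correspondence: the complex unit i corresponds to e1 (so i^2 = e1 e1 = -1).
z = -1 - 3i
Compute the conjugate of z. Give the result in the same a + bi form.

In blades: z = -1 - 3*e1.
Conjugation here is Clifford conjugation: the scalar is fixed and the grade-1 and grade-2 blades all flip sign, giving -1 + 3*e1; translating back:
Answer: -1 + 3i


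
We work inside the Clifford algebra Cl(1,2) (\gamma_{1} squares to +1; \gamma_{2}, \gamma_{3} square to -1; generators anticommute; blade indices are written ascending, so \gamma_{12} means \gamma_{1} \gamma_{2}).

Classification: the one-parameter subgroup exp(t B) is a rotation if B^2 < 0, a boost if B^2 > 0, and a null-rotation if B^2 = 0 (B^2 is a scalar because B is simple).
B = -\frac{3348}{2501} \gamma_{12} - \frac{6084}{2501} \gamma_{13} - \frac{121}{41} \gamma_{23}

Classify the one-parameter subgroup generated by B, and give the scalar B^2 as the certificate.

B^2 term by term: the squares give (-\frac{3348}{2501})^2*(\gamma_{12})^2 + (-\frac{6084}{2501})^2*(\gamma_{13})^2 + (-\frac{121}{41})^2*(\gamma_{23})^2 = \frac{11209104}{6255001}*(+1) + \frac{37015056}{6255001}*(+1) + \frac{14641}{1681}*(-1) = -1 (each basis 2-blade squares to minus the product of its generators' squares); cross terms between blades sharing an index anticommute and cancel. So B^2 = -1.
Answer: rotation, certificate B^2 = -1. Certificate logic: -1 is a conjugation-invariant scalar, so its sign fixes rotation versus boost versus null-rotation outright.


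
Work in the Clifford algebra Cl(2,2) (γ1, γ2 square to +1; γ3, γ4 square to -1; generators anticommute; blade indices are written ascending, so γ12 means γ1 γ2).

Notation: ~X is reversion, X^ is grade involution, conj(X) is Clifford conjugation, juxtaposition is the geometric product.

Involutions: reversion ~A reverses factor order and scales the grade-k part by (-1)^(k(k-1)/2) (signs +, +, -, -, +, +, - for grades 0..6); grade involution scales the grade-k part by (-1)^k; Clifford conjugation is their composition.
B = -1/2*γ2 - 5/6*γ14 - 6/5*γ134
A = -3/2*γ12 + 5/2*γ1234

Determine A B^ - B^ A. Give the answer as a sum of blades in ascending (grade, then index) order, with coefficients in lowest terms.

first term: -3/4*γ1 + 3*γ2 - 25/12*γ23 - 5/4*γ24 + 5/4*γ134 + 9/5*γ234
second term: 3/4*γ1 - 3*γ2 - 25/12*γ23 + 5/4*γ24 - 5/4*γ134 - 9/5*γ234
Answer: -3/2*γ1 + 6*γ2 - 5/2*γ24 + 5/2*γ134 + 18/5*γ234


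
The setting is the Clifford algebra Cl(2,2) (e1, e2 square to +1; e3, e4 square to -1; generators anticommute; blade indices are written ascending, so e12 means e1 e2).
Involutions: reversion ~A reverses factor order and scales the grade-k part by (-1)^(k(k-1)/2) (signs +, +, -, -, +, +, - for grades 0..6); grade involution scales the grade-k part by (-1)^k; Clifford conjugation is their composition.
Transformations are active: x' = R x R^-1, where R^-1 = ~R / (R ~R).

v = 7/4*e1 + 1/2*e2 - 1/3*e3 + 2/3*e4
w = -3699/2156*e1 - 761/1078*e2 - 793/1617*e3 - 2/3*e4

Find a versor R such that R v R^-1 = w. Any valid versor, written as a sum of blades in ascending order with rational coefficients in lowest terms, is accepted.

The midline construction: v and w both square to 397/144, so reflecting in their sum 37/1078*e1 - 111/539*e2 - 444/539*e3 exchanges them.
Answer: 37/1078*e1 - 111/539*e2 - 444/539*e3


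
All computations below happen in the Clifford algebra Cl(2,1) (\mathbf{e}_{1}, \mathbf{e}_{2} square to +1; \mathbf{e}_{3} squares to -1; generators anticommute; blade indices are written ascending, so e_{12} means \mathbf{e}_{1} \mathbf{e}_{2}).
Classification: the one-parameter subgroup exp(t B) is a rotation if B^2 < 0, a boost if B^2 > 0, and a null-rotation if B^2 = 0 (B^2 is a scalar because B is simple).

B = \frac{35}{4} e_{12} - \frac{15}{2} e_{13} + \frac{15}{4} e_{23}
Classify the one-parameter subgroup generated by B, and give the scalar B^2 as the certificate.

B^2 term by term: the squares give (\frac{35}{4})^2*(e_{12})^2 + (-\frac{15}{2})^2*(e_{13})^2 + (\frac{15}{4})^2*(e_{23})^2 = \frac{1225}{16}*(-1) + \frac{225}{4}*(+1) + \frac{225}{16}*(+1) = -\frac{25}{4} (each basis 2-blade squares to minus the product of its generators' squares); cross terms between blades sharing an index anticommute and cancel. So B^2 = -\frac{25}{4}.
Answer: rotation, certificate B^2 = -\frac{25}{4}. Note: conjugating B changes its blade decomposition but never the scalar B^2 = -\frac{25}{4}, whose sign settles the classification.


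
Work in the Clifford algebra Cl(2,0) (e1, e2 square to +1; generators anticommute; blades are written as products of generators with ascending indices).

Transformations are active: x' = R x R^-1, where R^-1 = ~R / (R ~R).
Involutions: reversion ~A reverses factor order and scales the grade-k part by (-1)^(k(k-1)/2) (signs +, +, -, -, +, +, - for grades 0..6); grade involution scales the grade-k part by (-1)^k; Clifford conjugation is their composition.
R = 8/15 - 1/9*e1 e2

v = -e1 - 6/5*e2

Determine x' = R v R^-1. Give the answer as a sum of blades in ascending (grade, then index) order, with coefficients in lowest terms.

~R = 8/15 + 1/9*e1 e2, and R ~R = 601/2025, so R^-1 = ~R / (601/2025).
R v = -2/5*e1 - 169/225*e2
Answer: -263/601*e1 - 4506/3005*e2


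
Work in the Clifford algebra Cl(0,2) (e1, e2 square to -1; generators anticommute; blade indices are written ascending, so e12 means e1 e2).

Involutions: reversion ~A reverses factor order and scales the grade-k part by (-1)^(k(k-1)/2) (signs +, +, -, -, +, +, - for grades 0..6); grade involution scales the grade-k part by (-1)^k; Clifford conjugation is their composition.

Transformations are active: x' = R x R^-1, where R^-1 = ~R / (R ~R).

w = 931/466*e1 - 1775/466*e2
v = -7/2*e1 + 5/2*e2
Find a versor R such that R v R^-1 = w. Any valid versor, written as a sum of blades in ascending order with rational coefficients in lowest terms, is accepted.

Why this works: both vectors square to -37/2, so q(v) = q(w) and R = v + w = -350/233*e1 - 305/233*e2 carries v to w — its own direction survives, the complement (v - w)/2 flips.
Answer: -350/233*e1 - 305/233*e2


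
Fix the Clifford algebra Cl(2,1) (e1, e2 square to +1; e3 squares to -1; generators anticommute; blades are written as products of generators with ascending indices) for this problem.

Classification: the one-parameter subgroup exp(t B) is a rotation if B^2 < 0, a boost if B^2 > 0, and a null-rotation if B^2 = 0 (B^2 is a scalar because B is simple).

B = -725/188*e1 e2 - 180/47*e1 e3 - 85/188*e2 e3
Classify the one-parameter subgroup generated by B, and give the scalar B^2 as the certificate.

B^2 term by term: the squares give (-725/188)^2*(e1 e2)^2 + (-180/47)^2*(e1 e3)^2 + (-85/188)^2*(e2 e3)^2 = 525625/35344*(-1) + 32400/2209*(+1) + 7225/35344*(+1) = 0 (each basis 2-blade squares to minus the product of its generators' squares); cross terms between blades sharing an index anticommute and cancel. So B^2 = 0.
Answer: null-rotation, certificate B^2 = 0. Because 0 is invariant under every versor sandwich, the classification follows from its sign alone.


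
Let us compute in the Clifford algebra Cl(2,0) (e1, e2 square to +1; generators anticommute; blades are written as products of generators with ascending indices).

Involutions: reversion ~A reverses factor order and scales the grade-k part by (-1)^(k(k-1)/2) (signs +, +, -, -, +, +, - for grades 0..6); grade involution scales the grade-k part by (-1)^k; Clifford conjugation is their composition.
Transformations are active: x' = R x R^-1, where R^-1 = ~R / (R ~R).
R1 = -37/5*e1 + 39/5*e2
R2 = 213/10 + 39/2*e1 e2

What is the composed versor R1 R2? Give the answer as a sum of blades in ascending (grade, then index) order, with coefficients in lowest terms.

Distribute over the terms of R1 (each basis-blade product reordered to ascending indices, repeated generators contracted through their squares):
(-37/5*e1) R2 = -7881/50*e1 - 1443/10*e2
(39/5*e2) R2 = -1521/10*e1 + 8307/50*e2
Summing the partial products and collecting blades:
Answer: -7743/25*e1 + 546/25*e2


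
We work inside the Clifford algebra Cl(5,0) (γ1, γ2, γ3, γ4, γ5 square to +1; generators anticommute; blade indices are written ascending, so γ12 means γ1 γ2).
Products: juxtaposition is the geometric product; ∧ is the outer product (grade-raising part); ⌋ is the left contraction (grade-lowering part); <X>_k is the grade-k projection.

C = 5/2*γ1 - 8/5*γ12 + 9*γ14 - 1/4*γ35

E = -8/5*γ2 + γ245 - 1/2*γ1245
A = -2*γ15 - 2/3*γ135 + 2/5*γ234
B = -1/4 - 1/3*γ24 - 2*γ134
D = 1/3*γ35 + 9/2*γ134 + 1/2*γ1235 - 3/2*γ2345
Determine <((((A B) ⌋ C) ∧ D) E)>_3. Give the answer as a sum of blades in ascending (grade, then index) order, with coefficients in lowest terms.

step 1: -2/15*γ3 - 4/5*γ12 + 1/2*γ15 + 4/3*γ45 + 1/6*γ135 - 1/10*γ234 - 4*γ345 + 2/3*γ1245 - 2/9*γ12345
step 2: -32/25 + 1/30*γ5
step 3: -32/75*γ35 - 144/25*γ134 - 16/25*γ1235 - 3/20*γ1345 + 48/25*γ2345
step 4: 48/25*γ3 - 24/25*γ13 - 3/40*γ23 + 8/25*γ34 - 3/20*γ123 + 16/25*γ134 + 128/125*γ135 + 32/75*γ234 + 1336/375*γ235 + 384/125*γ345 + 3376/375*γ1234 - 144/25*γ1235 - 6/25*γ12345
step 5: -3/20*γ123 + 16/25*γ134 + 128/125*γ135 + 32/75*γ234 + 1336/375*γ235 + 384/125*γ345
Answer: -3/20*γ123 + 16/25*γ134 + 128/125*γ135 + 32/75*γ234 + 1336/375*γ235 + 384/125*γ345


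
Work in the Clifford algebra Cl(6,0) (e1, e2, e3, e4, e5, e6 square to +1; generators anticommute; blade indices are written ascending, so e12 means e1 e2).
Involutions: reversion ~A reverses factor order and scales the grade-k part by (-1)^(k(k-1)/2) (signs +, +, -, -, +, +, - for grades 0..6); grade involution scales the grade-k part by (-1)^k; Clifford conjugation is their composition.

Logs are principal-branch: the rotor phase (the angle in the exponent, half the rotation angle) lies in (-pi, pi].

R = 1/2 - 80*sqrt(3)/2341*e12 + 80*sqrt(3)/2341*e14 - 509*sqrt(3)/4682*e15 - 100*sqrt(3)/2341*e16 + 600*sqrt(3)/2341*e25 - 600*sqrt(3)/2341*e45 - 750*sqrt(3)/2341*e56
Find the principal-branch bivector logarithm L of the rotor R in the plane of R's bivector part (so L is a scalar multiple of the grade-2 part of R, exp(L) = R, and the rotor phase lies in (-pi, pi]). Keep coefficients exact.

The scalar part of R is 1/2, which pins the rotor phase on the principal branch; dividing the bivector part by the sine of that phase recovers the unit plane, and L is the phase times that plane.
Concretely: cos(phase) = 1/2 gives phase = ±pi/3, and since phase/sin(phase) is even the sign is immaterial: L = (phase/sin(phase)) * <R>_2 = (2*sqrt(3)*pi/9) * <R>_2.
Answer: -160*pi/7023*e12 + 160*pi/7023*e14 - 509*pi/7023*e15 - 200*pi/7023*e16 + 400*pi/2341*e25 - 400*pi/2341*e45 - 500*pi/2341*e56


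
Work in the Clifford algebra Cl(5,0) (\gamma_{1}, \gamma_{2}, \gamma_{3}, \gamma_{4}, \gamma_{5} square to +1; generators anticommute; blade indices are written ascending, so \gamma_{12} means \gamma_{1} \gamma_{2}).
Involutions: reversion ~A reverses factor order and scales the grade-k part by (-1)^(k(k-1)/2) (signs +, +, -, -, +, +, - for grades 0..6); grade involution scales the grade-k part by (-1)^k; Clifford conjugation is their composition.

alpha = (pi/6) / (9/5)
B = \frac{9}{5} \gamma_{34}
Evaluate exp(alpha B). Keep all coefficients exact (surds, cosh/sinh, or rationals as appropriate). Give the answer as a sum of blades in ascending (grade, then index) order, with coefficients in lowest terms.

B^2 = (\frac{9}{5})^2*(\gamma_{34})^2 = \frac{81}{25}*(-1) = -\frac{81}{25} (a basis 2-blade squares to minus the product of its generators' squares).
B^2 = -\frac{81}{25} — the series telescopes trigonometrically here: l = \frac{9}{5}, alpha*l = \frac{\pi}{6}, so exp(alpha B) = cos(\frac{\pi}{6}) + (sin(\frac{\pi}{6})/(\frac{9}{5}))*B = \frac{\sqrt{3}}{2} + (\frac{5}{18})*B.
Answer: \frac{\sqrt{3}}{2} + \frac{1}{2} \gamma_{34}


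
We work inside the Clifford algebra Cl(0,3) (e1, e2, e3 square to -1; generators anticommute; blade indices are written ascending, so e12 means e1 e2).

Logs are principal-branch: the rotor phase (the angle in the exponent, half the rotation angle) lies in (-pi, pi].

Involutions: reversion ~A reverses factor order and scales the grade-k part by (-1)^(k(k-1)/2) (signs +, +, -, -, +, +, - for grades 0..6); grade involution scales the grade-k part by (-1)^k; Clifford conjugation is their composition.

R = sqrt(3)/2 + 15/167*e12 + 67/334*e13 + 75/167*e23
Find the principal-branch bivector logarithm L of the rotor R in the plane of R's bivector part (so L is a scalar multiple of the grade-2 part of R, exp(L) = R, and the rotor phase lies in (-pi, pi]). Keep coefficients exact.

The scalar part of R is sqrt(3)/2, so the principal-branch rotor phase is pinned; divide the bivector part by its sine to get the unit plane — L is the phase times that plane.
Concretely: cos(phase) = sqrt(3)/2 gives phase = ±pi/6, and since phase/sin(phase) is even the sign is immaterial: L = (phase/sin(phase)) * <R>_2 = (pi/3) * <R>_2.
Answer: 5*pi/167*e12 + 67*pi/1002*e13 + 25*pi/167*e23


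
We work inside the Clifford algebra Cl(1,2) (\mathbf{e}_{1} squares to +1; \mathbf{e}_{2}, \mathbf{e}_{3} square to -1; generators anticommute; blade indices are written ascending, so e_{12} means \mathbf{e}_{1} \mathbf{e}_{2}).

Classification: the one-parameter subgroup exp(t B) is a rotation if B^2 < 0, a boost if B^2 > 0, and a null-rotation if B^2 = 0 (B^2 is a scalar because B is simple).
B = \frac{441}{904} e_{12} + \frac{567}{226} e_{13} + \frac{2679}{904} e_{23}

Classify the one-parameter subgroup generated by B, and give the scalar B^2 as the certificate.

B^2 term by term: the squares give (\frac{441}{904})^2*(e_{12})^2 + (\frac{567}{226})^2*(e_{13})^2 + (\frac{2679}{904})^2*(e_{23})^2 = \frac{194481}{817216}*(+1) + \frac{321489}{51076}*(+1) + \frac{7177041}{817216}*(-1) = -\frac{9}{4} (each basis 2-blade squares to minus the product of its generators' squares); cross terms between blades sharing an index anticommute and cancel. So B^2 = -\frac{9}{4}.
Answer: rotation, certificate B^2 = -\frac{9}{4}. Certificate logic: -\frac{9}{4} is a conjugation-invariant scalar, so its sign fixes rotation versus boost versus null-rotation outright.
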